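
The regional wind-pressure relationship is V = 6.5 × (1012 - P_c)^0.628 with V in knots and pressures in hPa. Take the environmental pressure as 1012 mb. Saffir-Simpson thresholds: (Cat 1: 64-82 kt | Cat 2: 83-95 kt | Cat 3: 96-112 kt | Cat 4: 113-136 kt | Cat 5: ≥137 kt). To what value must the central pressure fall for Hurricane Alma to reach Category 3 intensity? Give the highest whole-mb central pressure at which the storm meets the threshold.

939 mb

Category 3 begins at V = 96 kt.
Required ΔP = (96/6.5)^(1/0.628) = 14.769^1.592 ≈ 72.78 mb.
P_c ≤ 1012 − 72.78 = 939.22, so the highest integer P_c is 939 mb.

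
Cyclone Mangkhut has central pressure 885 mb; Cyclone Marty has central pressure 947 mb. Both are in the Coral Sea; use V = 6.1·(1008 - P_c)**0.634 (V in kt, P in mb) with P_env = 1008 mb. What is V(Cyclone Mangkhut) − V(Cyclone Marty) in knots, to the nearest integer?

46 kt

Cyclone Mangkhut: ΔP = 123; V ≈ 6.1 × 123^0.634 ≈ 128.92 kt.
Cyclone Marty: ΔP = 61; V ≈ 6.1 × 61^0.634 ≈ 82.65 kt.
Difference ≈ 128.92 − 82.65 = 46.27 → 46 kt.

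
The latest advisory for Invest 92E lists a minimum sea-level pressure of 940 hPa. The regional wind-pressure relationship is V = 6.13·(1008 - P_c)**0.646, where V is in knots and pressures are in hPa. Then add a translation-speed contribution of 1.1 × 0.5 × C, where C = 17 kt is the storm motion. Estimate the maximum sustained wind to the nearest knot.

103 kt

ΔP = 1008 − 940 = 68 hPa.
68^0.646 ≈ 15.269.
V ≈ 6.13 × 15.269 ≈ 93.6 kt.
Translation term: 1.1 × 0.5 × 17 = 9.35 kt.
Corrected V ≈ 102.95 kt → 103 kt.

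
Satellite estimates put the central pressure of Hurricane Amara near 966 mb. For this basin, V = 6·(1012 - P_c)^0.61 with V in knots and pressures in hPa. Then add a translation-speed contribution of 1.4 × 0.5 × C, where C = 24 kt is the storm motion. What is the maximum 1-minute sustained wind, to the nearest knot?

79 kt

ΔP = 1012 − 966 = 46 mb.
46^0.61 ≈ 10.334.
V ≈ 6 × 10.334 ≈ 62.0 kt.
Translation term: 1.4 × 0.5 × 24 = 16.8 kt.
Corrected V ≈ 78.8 kt → 79 kt.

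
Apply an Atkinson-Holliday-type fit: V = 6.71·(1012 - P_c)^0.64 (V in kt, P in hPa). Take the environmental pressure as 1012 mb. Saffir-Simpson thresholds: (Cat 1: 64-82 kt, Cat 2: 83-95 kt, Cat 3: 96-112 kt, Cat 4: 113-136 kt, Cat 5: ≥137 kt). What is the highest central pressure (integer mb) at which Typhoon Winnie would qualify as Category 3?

Category 3 begins at V = 96 kt.
Required ΔP = (96/6.71)^(1/0.64) = 14.307^1.562 ≈ 63.91 mb.
P_c ≤ 1012 − 63.91 = 948.09, so the highest integer P_c is 948 mb.

948 mb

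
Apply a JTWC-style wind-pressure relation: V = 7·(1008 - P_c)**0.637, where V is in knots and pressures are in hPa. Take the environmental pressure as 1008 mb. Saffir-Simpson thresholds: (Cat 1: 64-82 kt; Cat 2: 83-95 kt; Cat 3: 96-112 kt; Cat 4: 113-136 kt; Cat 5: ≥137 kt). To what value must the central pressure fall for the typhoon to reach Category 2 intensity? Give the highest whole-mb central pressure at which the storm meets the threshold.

959 mb

Category 2 begins at V = 83 kt.
Required ΔP = (83/7)^(1/0.637) = 11.857^1.570 ≈ 48.53 mb.
P_c ≤ 1008 − 48.53 = 959.47, so the highest integer P_c is 959 mb.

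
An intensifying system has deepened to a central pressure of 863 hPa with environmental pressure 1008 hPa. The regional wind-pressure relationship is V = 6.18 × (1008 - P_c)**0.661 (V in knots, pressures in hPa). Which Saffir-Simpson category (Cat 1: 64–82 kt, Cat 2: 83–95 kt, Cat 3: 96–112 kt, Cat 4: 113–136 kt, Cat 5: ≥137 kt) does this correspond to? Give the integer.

ΔP = 1008 − 863 = 145 hPa.
V ≈ 6.18 × 145^0.661 = 6.18 × 26.83 ≈ 166 kt.
166 kt falls in the Category 5 band.

5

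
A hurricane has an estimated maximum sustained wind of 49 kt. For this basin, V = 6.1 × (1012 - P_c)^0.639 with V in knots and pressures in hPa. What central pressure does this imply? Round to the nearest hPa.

ΔP = (V / 6.1)^(1/0.639) = (49/6.1)^1.565.
49/6.1 = 8.033; 8.033^1.565 ≈ 26.07 hPa.
P_c = 1012 − 26.07 = 985.93 ≈ 986 hPa.

986 hPa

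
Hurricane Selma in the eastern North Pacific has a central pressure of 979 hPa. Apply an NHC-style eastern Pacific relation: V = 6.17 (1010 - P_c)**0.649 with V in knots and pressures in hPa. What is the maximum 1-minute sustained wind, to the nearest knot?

ΔP = 1010 − 979 = 31 hPa.
31^0.649 ≈ 9.287.
V ≈ 6.17 × 9.287 ≈ 57.3 kt.

57 kt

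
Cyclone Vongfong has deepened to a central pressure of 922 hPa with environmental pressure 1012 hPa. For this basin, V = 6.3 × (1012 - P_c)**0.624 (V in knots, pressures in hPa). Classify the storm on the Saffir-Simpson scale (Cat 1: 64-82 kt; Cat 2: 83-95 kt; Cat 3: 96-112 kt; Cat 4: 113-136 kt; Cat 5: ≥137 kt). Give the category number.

3

ΔP = 1012 − 922 = 90 hPa.
V ≈ 6.3 × 90^0.624 = 6.3 × 16.57 ≈ 104 kt.
104 kt falls in the Category 3 band.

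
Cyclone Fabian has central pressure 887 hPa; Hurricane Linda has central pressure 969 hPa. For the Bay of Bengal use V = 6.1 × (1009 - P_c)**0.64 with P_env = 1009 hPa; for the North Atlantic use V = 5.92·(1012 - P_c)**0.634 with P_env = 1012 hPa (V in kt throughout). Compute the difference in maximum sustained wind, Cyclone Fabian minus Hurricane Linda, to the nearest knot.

Cyclone Fabian: ΔP = 122; V ≈ 6.1 × 122^0.64 ≈ 132.01 kt.
Hurricane Linda: ΔP = 43; V ≈ 5.92 × 43^0.634 ≈ 64.26 kt.
Difference ≈ 132.01 − 64.26 = 67.75 → 68 kt.

68 kt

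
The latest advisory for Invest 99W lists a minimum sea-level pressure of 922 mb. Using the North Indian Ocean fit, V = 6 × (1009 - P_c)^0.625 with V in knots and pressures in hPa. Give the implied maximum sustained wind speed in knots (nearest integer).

98 kt

ΔP = 1009 − 922 = 87 mb.
87^0.625 ≈ 16.300.
V ≈ 6 × 16.300 ≈ 97.8 kt.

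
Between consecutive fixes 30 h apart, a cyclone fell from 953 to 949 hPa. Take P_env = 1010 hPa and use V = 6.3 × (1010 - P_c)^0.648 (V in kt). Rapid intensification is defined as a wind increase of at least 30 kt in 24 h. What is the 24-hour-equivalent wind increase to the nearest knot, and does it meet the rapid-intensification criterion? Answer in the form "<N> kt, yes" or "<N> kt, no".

V₁: ΔP = 57, V ≈ 6.3 × 57^0.648 ≈ 86.53 kt.
V₂: ΔP = 61, V ≈ 6.3 × 61^0.648 ≈ 90.41 kt.
ΔV over 30 h = 3.88 kt → 24 h equivalent = 3.88 × 24/30 ≈ 3.10 kt.
3 kt < 30 kt ⇒ not rapid intensification.

3 kt, no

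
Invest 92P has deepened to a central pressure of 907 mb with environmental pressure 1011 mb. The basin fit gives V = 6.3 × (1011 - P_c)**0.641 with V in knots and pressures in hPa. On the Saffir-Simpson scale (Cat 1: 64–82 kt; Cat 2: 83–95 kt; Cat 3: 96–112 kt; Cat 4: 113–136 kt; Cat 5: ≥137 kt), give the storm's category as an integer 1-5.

4

ΔP = 1011 − 907 = 104 mb.
V ≈ 6.3 × 104^0.641 = 6.3 × 19.63 ≈ 124 kt.
124 kt falls in the Category 4 band.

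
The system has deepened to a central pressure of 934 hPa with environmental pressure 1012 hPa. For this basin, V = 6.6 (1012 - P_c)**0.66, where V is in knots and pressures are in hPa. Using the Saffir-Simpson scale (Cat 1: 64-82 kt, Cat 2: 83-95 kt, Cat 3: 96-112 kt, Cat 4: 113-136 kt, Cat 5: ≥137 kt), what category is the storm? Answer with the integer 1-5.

ΔP = 1012 − 934 = 78 hPa.
V ≈ 6.6 × 78^0.66 = 6.6 × 17.73 ≈ 117 kt.
117 kt falls in the Category 4 band.

4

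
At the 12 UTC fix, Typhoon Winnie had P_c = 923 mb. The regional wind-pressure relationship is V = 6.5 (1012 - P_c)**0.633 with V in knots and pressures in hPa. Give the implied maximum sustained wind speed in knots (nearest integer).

ΔP = 1012 − 923 = 89 mb.
89^0.633 ≈ 17.138.
V ≈ 6.5 × 17.138 ≈ 111.4 kt.

111 kt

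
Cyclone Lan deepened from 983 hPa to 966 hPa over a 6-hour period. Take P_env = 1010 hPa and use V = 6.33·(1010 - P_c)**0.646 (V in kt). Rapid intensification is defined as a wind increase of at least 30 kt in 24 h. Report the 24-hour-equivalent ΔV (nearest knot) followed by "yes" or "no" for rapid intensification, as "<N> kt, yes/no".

79 kt, yes

V₁: ΔP = 27, V ≈ 6.33 × 27^0.646 ≈ 53.22 kt.
V₂: ΔP = 44, V ≈ 6.33 × 44^0.646 ≈ 72.96 kt.
ΔV over 6 h = 19.74 kt → 24 h equivalent = 19.74 × 24/6 ≈ 78.96 kt.
79 kt ≥ 30 kt ⇒ rapid intensification.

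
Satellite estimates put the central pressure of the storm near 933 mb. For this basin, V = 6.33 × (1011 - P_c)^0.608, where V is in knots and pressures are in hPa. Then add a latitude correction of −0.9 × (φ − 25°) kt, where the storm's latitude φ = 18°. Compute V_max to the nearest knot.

96 kt

ΔP = 1011 − 933 = 78 mb.
78^0.608 ≈ 14.138.
V ≈ 6.33 × 14.138 ≈ 89.5 kt.
Latitude correction: −0.9 × (18 − 25) = 6.3 kt.
Corrected V ≈ 95.8 kt → 96 kt.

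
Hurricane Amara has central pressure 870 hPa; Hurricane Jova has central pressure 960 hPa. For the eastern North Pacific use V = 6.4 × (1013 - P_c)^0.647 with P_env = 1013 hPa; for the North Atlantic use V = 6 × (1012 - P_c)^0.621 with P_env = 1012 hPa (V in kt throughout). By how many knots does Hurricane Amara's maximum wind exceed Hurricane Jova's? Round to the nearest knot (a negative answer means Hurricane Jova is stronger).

89 kt

Hurricane Amara: ΔP = 143; V ≈ 6.4 × 143^0.647 ≈ 158.74 kt.
Hurricane Jova: ΔP = 52; V ≈ 6 × 52^0.621 ≈ 69.79 kt.
Difference ≈ 158.74 − 69.79 = 88.95 → 89 kt.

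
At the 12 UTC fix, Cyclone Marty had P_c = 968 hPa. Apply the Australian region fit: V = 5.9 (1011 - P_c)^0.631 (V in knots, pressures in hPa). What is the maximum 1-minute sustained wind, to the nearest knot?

63 kt

ΔP = 1011 − 968 = 43 hPa.
43^0.631 ≈ 10.733.
V ≈ 5.9 × 10.733 ≈ 63.3 kt.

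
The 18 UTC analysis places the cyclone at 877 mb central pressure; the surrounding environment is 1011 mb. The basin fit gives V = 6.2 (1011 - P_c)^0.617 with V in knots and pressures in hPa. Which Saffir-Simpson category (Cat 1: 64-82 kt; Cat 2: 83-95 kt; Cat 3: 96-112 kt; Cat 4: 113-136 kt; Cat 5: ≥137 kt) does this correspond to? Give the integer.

4

ΔP = 1011 − 877 = 134 mb.
V ≈ 6.2 × 134^0.617 = 6.2 × 20.53 ≈ 127 kt.
127 kt falls in the Category 4 band.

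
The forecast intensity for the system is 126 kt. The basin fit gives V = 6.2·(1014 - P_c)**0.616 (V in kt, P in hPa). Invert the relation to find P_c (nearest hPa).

881 hPa

ΔP = (V / 6.2)^(1/0.616) = (126/6.2)^1.623.
126/6.2 = 20.323; 20.323^1.623 ≈ 132.84 hPa.
P_c = 1014 − 132.84 = 881.16 ≈ 881 hPa.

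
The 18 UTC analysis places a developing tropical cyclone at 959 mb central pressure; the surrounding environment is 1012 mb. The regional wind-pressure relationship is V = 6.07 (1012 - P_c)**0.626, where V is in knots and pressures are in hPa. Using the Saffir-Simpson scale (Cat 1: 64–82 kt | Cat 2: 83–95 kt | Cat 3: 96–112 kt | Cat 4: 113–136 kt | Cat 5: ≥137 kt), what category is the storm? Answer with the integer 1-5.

1

ΔP = 1012 − 959 = 53 mb.
V ≈ 6.07 × 53^0.626 = 6.07 × 12.01 ≈ 73 kt.
73 kt falls in the Category 1 band.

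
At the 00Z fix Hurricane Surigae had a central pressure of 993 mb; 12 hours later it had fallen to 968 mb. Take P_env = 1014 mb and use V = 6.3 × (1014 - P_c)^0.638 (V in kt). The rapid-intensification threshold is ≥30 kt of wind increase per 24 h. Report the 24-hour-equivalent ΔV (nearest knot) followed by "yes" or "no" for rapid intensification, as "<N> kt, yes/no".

57 kt, yes

V₁: ΔP = 21, V ≈ 6.3 × 21^0.638 ≈ 43.95 kt.
V₂: ΔP = 46, V ≈ 6.3 × 46^0.638 ≈ 72.47 kt.
ΔV over 12 h = 28.52 kt → 24 h equivalent = 28.52 × 24/12 ≈ 57.04 kt.
57 kt ≥ 30 kt ⇒ rapid intensification.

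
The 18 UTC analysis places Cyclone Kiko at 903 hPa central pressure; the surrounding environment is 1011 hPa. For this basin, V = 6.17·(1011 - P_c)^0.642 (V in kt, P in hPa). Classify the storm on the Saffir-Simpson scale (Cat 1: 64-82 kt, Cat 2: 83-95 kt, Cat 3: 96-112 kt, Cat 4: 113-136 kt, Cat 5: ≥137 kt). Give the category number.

4

ΔP = 1011 − 903 = 108 hPa.
V ≈ 6.17 × 108^0.642 = 6.17 × 20.20 ≈ 125 kt.
125 kt falls in the Category 4 band.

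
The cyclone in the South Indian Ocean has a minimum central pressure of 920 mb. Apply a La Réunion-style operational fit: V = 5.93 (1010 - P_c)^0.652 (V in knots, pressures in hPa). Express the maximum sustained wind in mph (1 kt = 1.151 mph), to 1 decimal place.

128.3 mph

ΔP = 1010 − 920 = 90 mb.
V ≈ 5.93 × 90^0.652 = 5.93 × 18.800 ≈ 111.486 kt.
111.486 × 1.151 ≈ 128.32 mph → 128.3 mph.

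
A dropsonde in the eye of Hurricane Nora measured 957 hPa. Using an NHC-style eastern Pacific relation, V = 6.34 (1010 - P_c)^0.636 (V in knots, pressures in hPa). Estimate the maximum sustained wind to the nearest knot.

79 kt

ΔP = 1010 − 957 = 53 hPa.
53^0.636 ≈ 12.492.
V ≈ 6.34 × 12.492 ≈ 79.2 kt.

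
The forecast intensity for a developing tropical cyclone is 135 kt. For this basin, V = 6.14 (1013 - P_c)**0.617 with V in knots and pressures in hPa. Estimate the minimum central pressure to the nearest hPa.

ΔP = (V / 6.14)^(1/0.617) = (135/6.14)^1.621.
135/6.14 = 21.987; 21.987^1.621 ≈ 149.73 hPa.
P_c = 1013 − 149.73 = 863.27 ≈ 863 hPa.

863 hPa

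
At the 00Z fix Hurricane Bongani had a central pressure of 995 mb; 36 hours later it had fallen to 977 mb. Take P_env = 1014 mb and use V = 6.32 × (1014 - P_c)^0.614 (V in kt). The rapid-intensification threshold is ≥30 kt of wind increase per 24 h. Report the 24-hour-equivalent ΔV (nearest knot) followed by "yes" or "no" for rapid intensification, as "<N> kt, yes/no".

13 kt, no

V₁: ΔP = 19, V ≈ 6.32 × 19^0.614 ≈ 38.54 kt.
V₂: ΔP = 37, V ≈ 6.32 × 37^0.614 ≈ 58.02 kt.
ΔV over 36 h = 19.48 kt → 24 h equivalent = 19.48 × 24/36 ≈ 12.99 kt.
13 kt < 30 kt ⇒ not rapid intensification.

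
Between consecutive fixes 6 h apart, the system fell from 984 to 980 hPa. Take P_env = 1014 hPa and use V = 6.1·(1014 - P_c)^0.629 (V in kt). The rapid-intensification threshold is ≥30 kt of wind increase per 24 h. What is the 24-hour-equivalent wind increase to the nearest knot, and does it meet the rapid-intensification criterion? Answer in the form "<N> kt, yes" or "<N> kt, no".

V₁: ΔP = 30, V ≈ 6.1 × 30^0.629 ≈ 51.81 kt.
V₂: ΔP = 34, V ≈ 6.1 × 34^0.629 ≈ 56.06 kt.
ΔV over 6 h = 4.25 kt → 24 h equivalent = 4.25 × 24/6 ≈ 17.00 kt.
17 kt < 30 kt ⇒ not rapid intensification.

17 kt, no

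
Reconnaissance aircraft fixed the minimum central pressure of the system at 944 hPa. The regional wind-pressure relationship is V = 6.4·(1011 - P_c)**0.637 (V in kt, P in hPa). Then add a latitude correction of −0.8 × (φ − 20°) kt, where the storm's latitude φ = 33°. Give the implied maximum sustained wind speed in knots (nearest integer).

ΔP = 1011 − 944 = 67 hPa.
67^0.637 ≈ 14.562.
V ≈ 6.4 × 14.562 ≈ 93.2 kt.
Latitude correction: −0.8 × (33 − 20) = -10.4 kt.
Corrected V ≈ 82.8 kt → 83 kt.

83 kt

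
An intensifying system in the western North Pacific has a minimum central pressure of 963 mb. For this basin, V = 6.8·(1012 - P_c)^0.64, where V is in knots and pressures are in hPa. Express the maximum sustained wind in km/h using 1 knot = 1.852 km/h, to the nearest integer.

152 km/h

ΔP = 1012 − 963 = 49 mb.
V ≈ 6.8 × 49^0.64 = 6.8 × 12.071 ≈ 82.079 kt.
82.079 × 1.852 ≈ 152.01 km/h → 152 km/h.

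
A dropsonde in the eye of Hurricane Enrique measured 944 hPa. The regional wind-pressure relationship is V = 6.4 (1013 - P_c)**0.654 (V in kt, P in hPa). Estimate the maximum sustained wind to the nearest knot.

ΔP = 1013 − 944 = 69 hPa.
69^0.654 ≈ 15.944.
V ≈ 6.4 × 15.944 ≈ 102.0 kt.

102 kt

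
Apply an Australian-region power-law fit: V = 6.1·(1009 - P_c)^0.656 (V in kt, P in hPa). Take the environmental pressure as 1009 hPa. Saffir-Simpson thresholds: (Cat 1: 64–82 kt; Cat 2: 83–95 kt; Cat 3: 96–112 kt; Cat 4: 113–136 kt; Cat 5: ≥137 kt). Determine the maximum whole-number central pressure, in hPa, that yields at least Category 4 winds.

923 hPa

Category 4 begins at V = 113 kt.
Required ΔP = (113/6.1)^(1/0.656) = 18.525^1.524 ≈ 85.61 hPa.
P_c ≤ 1009 − 85.61 = 923.39, so the highest integer P_c is 923 hPa.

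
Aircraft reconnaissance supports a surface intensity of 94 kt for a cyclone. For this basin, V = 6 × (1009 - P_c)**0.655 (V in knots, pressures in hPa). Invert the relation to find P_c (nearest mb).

942 mb

ΔP = (V / 6)^(1/0.655) = (94/6)^1.527.
94/6 = 15.667; 15.667^1.527 ≈ 66.74 mb.
P_c = 1009 − 66.74 = 942.26 ≈ 942 mb.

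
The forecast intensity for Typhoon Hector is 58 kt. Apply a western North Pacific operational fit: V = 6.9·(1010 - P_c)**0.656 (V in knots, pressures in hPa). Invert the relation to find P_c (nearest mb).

984 mb

ΔP = (V / 6.9)^(1/0.656) = (58/6.9)^1.524.
58/6.9 = 8.406; 8.406^1.524 ≈ 25.67 mb.
P_c = 1010 − 25.67 = 984.33 ≈ 984 mb.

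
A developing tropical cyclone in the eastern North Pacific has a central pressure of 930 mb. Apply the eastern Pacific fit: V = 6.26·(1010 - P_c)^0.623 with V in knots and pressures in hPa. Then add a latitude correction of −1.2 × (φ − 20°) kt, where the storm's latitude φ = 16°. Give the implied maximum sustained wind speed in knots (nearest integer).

ΔP = 1010 − 930 = 80 mb.
80^0.623 ≈ 15.333.
V ≈ 6.26 × 15.333 ≈ 96.0 kt.
Latitude correction: −1.2 × (16 − 20) = 4.8 kt.
Corrected V ≈ 100.8 kt → 101 kt.

101 kt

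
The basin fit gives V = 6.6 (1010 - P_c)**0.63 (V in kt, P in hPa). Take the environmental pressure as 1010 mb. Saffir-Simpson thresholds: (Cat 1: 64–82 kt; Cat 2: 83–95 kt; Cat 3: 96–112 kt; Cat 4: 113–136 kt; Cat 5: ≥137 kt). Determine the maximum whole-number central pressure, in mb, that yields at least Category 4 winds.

919 mb

Category 4 begins at V = 113 kt.
Required ΔP = (113/6.6)^(1/0.63) = 17.121^1.587 ≈ 90.78 mb.
P_c ≤ 1010 − 90.78 = 919.22, so the highest integer P_c is 919 mb.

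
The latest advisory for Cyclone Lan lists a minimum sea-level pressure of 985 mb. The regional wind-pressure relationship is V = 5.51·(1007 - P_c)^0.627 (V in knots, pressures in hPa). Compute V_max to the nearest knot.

ΔP = 1007 − 985 = 22 mb.
22^0.627 ≈ 6.945.
V ≈ 5.51 × 6.945 ≈ 38.3 kt.

38 kt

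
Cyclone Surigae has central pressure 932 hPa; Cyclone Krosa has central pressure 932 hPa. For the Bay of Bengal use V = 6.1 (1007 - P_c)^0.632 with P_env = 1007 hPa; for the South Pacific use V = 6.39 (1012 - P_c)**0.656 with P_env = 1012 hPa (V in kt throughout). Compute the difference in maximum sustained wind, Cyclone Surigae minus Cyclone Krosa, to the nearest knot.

Cyclone Surigae: ΔP = 75; V ≈ 6.1 × 75^0.632 ≈ 93.40 kt.
Cyclone Krosa: ΔP = 80; V ≈ 6.39 × 80^0.656 ≈ 113.22 kt.
Difference ≈ 93.40 − 113.22 = -19.82 → -20 kt.

-20 kt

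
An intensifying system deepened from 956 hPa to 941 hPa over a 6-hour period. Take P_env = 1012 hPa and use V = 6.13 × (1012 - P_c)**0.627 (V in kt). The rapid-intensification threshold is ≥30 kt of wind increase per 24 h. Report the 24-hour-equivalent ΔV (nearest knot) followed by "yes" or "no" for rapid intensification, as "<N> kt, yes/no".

49 kt, yes

V₁: ΔP = 56, V ≈ 6.13 × 56^0.627 ≈ 76.48 kt.
V₂: ΔP = 71, V ≈ 6.13 × 71^0.627 ≈ 88.76 kt.
ΔV over 6 h = 12.28 kt → 24 h equivalent = 12.28 × 24/6 ≈ 49.12 kt.
49 kt ≥ 30 kt ⇒ rapid intensification.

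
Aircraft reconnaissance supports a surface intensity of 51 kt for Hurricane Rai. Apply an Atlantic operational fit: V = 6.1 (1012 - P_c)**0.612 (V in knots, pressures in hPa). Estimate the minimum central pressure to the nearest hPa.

980 hPa

ΔP = (V / 6.1)^(1/0.612) = (51/6.1)^1.634.
51/6.1 = 8.361; 8.361^1.634 ≈ 32.13 hPa.
P_c = 1012 − 32.13 = 979.87 ≈ 980 hPa.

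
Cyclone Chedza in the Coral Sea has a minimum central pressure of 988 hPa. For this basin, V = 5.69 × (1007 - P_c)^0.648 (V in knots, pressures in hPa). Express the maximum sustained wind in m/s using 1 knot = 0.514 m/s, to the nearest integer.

ΔP = 1007 − 988 = 19 hPa.
V ≈ 5.69 × 19^0.648 = 5.69 × 6.740 ≈ 38.348 kt.
38.348 × 0.514 ≈ 19.71 m/s → 20 m/s.

20 m/s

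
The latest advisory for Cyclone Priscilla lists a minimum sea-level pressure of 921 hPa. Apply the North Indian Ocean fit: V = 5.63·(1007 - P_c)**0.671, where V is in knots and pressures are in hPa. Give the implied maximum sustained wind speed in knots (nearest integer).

ΔP = 1007 − 921 = 86 hPa.
86^0.671 ≈ 19.863.
V ≈ 5.63 × 19.863 ≈ 111.8 kt.

112 kt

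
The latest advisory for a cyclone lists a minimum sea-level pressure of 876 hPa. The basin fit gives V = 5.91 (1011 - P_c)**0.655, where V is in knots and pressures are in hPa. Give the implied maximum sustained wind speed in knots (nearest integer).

147 kt

ΔP = 1011 − 876 = 135 hPa.
135^0.655 ≈ 24.852.
V ≈ 5.91 × 24.852 ≈ 146.9 kt.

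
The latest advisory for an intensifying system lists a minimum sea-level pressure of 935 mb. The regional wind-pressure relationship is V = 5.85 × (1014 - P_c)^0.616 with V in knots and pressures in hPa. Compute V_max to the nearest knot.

ΔP = 1014 − 935 = 79 mb.
79^0.616 ≈ 14.755.
V ≈ 5.85 × 14.755 ≈ 86.3 kt.

86 kt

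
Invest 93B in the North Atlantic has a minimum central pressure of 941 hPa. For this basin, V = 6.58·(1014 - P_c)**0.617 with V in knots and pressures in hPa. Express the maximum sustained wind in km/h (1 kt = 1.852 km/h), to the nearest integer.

ΔP = 1014 − 941 = 73 hPa.
V ≈ 6.58 × 73^0.617 = 6.58 × 14.115 ≈ 92.874 kt.
92.874 × 1.852 ≈ 172.00 km/h → 172 km/h.

172 km/h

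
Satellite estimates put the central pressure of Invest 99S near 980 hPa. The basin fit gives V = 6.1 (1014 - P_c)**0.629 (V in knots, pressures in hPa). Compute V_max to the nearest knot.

56 kt

ΔP = 1014 − 980 = 34 hPa.
34^0.629 ≈ 9.190.
V ≈ 6.1 × 9.190 ≈ 56.1 kt.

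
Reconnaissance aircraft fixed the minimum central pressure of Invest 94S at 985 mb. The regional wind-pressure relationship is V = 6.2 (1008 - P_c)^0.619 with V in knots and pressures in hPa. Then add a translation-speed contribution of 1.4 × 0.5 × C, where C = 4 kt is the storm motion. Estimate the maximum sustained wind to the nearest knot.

ΔP = 1008 − 985 = 23 mb.
23^0.619 ≈ 6.965.
V ≈ 6.2 × 6.965 ≈ 43.2 kt.
Translation term: 1.4 × 0.5 × 4 = 2.8 kt.
Corrected V ≈ 46 kt → 46 kt.

46 kt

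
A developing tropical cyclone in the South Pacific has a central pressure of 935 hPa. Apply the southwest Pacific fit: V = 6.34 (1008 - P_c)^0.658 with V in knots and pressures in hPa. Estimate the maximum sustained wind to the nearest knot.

107 kt

ΔP = 1008 − 935 = 73 hPa.
73^0.658 ≈ 16.829.
V ≈ 6.34 × 16.829 ≈ 106.7 kt.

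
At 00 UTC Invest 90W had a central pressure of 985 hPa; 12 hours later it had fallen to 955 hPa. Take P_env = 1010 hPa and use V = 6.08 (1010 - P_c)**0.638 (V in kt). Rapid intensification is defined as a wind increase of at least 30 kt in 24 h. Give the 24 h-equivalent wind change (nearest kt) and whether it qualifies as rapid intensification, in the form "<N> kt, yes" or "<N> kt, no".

62 kt, yes

V₁: ΔP = 25, V ≈ 6.08 × 25^0.638 ≈ 47.40 kt.
V₂: ΔP = 55, V ≈ 6.08 × 55^0.638 ≈ 78.39 kt.
ΔV over 12 h = 30.99 kt → 24 h equivalent = 30.99 × 24/12 ≈ 61.98 kt.
62 kt ≥ 30 kt ⇒ rapid intensification.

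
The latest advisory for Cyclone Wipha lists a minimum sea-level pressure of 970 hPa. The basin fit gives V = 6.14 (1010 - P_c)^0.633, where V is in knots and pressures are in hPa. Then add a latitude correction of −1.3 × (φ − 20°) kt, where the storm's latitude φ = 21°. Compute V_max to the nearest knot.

ΔP = 1010 − 970 = 40 hPa.
40^0.633 ≈ 10.330.
V ≈ 6.14 × 10.330 ≈ 63.4 kt.
Latitude correction: −1.3 × (21 − 20) = -1.3 kt.
Corrected V ≈ 62.1 kt → 62 kt.

62 kt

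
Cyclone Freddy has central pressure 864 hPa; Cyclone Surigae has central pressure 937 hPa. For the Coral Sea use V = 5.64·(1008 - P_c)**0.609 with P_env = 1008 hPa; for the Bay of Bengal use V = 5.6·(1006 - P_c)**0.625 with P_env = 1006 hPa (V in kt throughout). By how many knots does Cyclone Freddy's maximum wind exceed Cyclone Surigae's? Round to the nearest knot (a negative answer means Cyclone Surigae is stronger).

Cyclone Freddy: ΔP = 144; V ≈ 5.64 × 144^0.609 ≈ 116.34 kt.
Cyclone Surigae: ΔP = 69; V ≈ 5.6 × 69^0.625 ≈ 78.97 kt.
Difference ≈ 116.34 − 78.97 = 37.37 → 37 kt.

37 kt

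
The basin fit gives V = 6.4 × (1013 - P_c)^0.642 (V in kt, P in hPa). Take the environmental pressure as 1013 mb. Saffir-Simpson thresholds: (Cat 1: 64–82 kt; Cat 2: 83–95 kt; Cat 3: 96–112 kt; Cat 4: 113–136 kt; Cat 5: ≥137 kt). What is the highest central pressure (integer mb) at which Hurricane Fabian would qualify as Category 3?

945 mb

Category 3 begins at V = 96 kt.
Required ΔP = (96/6.4)^(1/0.642) = 15.000^1.558 ≈ 67.91 mb.
P_c ≤ 1013 − 67.91 = 945.09, so the highest integer P_c is 945 mb.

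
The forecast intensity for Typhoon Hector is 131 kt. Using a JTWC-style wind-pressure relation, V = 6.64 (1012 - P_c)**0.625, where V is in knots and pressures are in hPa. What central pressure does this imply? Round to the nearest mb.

894 mb

ΔP = (V / 6.64)^(1/0.625) = (131/6.64)^1.600.
131/6.64 = 19.729; 19.729^1.600 ≈ 118.08 mb.
P_c = 1012 − 118.08 = 893.92 ≈ 894 mb.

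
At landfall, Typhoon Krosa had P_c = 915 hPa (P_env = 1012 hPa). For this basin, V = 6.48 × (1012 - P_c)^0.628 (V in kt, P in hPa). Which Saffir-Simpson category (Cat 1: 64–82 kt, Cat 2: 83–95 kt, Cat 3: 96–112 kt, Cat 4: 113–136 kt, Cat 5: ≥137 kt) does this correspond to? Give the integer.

4

ΔP = 1012 − 915 = 97 hPa.
V ≈ 6.48 × 97^0.628 = 6.48 × 17.69 ≈ 115 kt.
115 kt falls in the Category 4 band.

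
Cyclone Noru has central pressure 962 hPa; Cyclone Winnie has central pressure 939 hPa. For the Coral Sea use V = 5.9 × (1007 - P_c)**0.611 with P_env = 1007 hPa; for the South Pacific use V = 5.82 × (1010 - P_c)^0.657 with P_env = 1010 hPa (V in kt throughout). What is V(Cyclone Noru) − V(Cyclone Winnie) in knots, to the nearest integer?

Cyclone Noru: ΔP = 45; V ≈ 5.9 × 45^0.611 ≈ 60.39 kt.
Cyclone Winnie: ΔP = 71; V ≈ 5.82 × 71^0.657 ≈ 95.76 kt.
Difference ≈ 60.39 − 95.76 = -35.37 → -35 kt.

-35 kt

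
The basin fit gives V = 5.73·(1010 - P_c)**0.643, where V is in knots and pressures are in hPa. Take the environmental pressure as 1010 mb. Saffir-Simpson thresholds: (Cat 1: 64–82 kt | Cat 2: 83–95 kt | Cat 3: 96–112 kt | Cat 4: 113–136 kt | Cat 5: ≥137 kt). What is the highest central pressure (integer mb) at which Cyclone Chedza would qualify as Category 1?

Category 1 begins at V = 64 kt.
Required ΔP = (64/5.73)^(1/0.643) = 11.169^1.555 ≈ 42.65 mb.
P_c ≤ 1010 − 42.65 = 967.35, so the highest integer P_c is 967 mb.

967 mb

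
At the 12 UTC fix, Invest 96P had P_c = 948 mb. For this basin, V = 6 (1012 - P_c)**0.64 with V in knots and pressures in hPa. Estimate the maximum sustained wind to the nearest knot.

ΔP = 1012 − 948 = 64 mb.
64^0.64 ≈ 14.320.
V ≈ 6 × 14.320 ≈ 85.9 kt.

86 kt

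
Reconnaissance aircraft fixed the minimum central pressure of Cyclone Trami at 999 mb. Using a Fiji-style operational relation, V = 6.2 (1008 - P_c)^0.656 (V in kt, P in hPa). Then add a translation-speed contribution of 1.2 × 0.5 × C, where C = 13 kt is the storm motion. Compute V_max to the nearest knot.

34 kt

ΔP = 1008 − 999 = 9 mb.
9^0.656 ≈ 4.227.
V ≈ 6.2 × 4.227 ≈ 26.2 kt.
Translation term: 1.2 × 0.5 × 13 = 7.8 kt.
Corrected V ≈ 34 kt → 34 kt.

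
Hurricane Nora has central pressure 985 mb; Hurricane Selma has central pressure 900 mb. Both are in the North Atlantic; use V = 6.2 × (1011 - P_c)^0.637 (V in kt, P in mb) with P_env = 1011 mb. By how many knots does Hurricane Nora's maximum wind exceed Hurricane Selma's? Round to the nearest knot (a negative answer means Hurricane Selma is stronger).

-75 kt

Hurricane Nora: ΔP = 26; V ≈ 6.2 × 26^0.637 ≈ 49.40 kt.
Hurricane Selma: ΔP = 111; V ≈ 6.2 × 111^0.637 ≈ 124.53 kt.
Difference ≈ 49.40 − 124.53 = -75.13 → -75 kt.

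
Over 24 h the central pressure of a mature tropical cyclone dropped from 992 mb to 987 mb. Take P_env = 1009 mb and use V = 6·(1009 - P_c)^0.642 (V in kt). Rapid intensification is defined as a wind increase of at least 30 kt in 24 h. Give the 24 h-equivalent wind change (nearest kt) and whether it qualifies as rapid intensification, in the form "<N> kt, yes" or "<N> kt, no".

V₁: ΔP = 17, V ≈ 6 × 17^0.642 ≈ 36.99 kt.
V₂: ΔP = 22, V ≈ 6 × 22^0.642 ≈ 43.65 kt.
ΔV over 24 h = 6.66 kt → 24 h equivalent = 6.66 × 24/24 ≈ 6.66 kt.
7 kt < 30 kt ⇒ not rapid intensification.

7 kt, no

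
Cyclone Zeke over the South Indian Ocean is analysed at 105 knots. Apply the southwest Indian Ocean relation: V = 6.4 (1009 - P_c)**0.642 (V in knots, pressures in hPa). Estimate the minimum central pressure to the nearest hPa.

931 hPa

ΔP = (V / 6.4)^(1/0.642) = (105/6.4)^1.558.
105/6.4 = 16.406; 16.406^1.558 ≈ 78.08 hPa.
P_c = 1009 − 78.08 = 930.92 ≈ 931 hPa.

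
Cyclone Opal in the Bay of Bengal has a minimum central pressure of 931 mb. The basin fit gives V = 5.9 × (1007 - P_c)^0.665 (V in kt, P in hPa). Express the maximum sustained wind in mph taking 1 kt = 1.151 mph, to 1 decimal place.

ΔP = 1007 − 931 = 76 mb.
V ≈ 5.9 × 76^0.665 = 5.9 × 17.813 ≈ 105.098 kt.
105.098 × 1.151 ≈ 120.97 mph → 121.0 mph.

121.0 mph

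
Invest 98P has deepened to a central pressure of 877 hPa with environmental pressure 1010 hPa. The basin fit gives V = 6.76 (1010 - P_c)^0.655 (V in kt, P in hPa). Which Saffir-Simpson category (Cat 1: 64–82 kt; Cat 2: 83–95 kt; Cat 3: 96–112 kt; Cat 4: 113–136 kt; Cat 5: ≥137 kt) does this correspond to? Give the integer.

ΔP = 1010 − 877 = 133 hPa.
V ≈ 6.76 × 133^0.655 = 6.76 × 24.61 ≈ 166 kt.
166 kt falls in the Category 5 band.

5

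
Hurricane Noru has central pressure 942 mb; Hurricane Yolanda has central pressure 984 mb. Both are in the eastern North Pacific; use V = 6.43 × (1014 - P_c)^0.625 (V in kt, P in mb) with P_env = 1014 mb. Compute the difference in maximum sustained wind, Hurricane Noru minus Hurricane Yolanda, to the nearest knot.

Hurricane Noru: ΔP = 72; V ≈ 6.43 × 72^0.625 ≈ 93.12 kt.
Hurricane Yolanda: ΔP = 30; V ≈ 6.43 × 30^0.625 ≈ 53.88 kt.
Difference ≈ 93.12 − 53.88 = 39.24 → 39 kt.

39 kt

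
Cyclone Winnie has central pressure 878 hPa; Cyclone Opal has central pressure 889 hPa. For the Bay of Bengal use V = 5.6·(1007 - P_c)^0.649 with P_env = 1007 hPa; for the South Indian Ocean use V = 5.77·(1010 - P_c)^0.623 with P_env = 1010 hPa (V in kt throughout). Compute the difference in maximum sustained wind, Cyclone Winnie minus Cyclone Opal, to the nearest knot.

17 kt

Cyclone Winnie: ΔP = 129; V ≈ 5.6 × 129^0.649 ≈ 131.21 kt.
Cyclone Opal: ΔP = 121; V ≈ 5.77 × 121^0.623 ≈ 114.49 kt.
Difference ≈ 131.21 − 114.49 = 16.72 → 17 kt.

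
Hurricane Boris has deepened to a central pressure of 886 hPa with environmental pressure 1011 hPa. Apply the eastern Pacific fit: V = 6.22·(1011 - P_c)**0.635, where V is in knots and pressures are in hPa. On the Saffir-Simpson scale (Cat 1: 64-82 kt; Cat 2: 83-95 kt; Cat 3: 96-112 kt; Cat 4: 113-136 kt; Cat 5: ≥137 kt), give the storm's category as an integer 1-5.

4

ΔP = 1011 − 886 = 125 hPa.
V ≈ 6.22 × 125^0.635 = 6.22 × 21.46 ≈ 133 kt.
133 kt falls in the Category 4 band.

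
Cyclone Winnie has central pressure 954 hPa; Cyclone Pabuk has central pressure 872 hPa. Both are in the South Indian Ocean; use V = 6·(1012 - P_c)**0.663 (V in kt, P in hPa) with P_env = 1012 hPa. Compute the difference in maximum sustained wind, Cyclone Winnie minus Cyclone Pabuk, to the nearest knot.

Cyclone Winnie: ΔP = 58; V ≈ 6 × 58^0.663 ≈ 88.57 kt.
Cyclone Pabuk: ΔP = 140; V ≈ 6 × 140^0.663 ≈ 158.87 kt.
Difference ≈ 88.57 − 158.87 = -70.30 → -70 kt.

-70 kt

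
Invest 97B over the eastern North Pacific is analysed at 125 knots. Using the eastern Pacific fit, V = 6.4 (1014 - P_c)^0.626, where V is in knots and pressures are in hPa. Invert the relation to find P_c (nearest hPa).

ΔP = (V / 6.4)^(1/0.626) = (125/6.4)^1.597.
125/6.4 = 19.531; 19.531^1.597 ≈ 115.31 hPa.
P_c = 1014 − 115.31 = 898.69 ≈ 899 hPa.

899 hPa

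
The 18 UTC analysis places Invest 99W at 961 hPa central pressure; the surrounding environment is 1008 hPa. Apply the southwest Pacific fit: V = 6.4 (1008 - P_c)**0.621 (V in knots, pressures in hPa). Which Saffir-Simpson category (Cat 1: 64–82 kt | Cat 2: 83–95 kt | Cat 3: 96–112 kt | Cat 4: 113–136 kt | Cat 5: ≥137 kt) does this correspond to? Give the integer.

ΔP = 1008 − 961 = 47 hPa.
V ≈ 6.4 × 47^0.621 = 6.4 × 10.92 ≈ 70 kt.
70 kt falls in the Category 1 band.

1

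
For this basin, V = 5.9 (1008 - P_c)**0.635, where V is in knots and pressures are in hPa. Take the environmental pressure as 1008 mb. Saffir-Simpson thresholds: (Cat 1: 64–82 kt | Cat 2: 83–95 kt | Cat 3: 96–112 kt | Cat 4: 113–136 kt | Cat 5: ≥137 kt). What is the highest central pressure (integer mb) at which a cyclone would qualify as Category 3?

927 mb

Category 3 begins at V = 96 kt.
Required ΔP = (96/5.9)^(1/0.635) = 16.271^1.575 ≈ 80.86 mb.
P_c ≤ 1008 − 80.86 = 927.14, so the highest integer P_c is 927 mb.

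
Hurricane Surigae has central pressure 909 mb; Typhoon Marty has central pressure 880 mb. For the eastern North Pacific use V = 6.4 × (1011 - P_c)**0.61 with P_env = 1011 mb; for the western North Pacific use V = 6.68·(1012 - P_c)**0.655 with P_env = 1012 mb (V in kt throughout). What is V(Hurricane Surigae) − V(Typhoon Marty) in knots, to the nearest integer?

-56 kt

Hurricane Surigae: ΔP = 102; V ≈ 6.4 × 102^0.61 ≈ 107.50 kt.
Typhoon Marty: ΔP = 132; V ≈ 6.68 × 132^0.655 ≈ 163.59 kt.
Difference ≈ 107.50 − 163.59 = -56.09 → -56 kt.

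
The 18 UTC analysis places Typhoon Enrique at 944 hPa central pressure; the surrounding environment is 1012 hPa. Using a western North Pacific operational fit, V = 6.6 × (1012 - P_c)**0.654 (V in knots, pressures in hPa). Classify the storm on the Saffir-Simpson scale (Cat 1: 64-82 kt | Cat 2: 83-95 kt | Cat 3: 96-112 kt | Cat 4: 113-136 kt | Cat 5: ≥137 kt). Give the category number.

ΔP = 1012 − 944 = 68 hPa.
V ≈ 6.6 × 68^0.654 = 6.6 × 15.79 ≈ 104 kt.
104 kt falls in the Category 3 band.

3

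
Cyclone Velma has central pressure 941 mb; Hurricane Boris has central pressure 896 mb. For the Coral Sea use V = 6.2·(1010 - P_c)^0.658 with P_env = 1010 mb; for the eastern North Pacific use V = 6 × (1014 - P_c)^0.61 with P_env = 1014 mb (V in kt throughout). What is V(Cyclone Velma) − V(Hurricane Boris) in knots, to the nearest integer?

-10 kt

Cyclone Velma: ΔP = 69; V ≈ 6.2 × 69^0.658 ≈ 100.54 kt.
Hurricane Boris: ΔP = 118; V ≈ 6 × 118^0.61 ≈ 110.15 kt.
Difference ≈ 100.54 − 110.15 = -9.61 → -10 kt.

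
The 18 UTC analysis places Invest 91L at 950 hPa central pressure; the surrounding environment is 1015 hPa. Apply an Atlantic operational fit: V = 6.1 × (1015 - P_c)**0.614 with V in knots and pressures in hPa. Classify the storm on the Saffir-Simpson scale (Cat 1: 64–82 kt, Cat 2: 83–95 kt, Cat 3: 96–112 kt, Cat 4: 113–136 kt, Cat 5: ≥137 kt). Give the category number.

1

ΔP = 1015 − 950 = 65 hPa.
V ≈ 6.1 × 65^0.614 = 6.1 × 12.98 ≈ 79 kt.
79 kt falls in the Category 1 band.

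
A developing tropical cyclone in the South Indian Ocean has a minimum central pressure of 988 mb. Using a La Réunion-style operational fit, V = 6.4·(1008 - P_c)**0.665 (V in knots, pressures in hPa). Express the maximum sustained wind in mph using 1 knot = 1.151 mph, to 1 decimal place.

54.0 mph

ΔP = 1008 − 988 = 20 mb.
V ≈ 6.4 × 20^0.665 = 6.4 × 7.331 ≈ 46.921 kt.
46.921 × 1.151 ≈ 54.01 mph → 54.0 mph.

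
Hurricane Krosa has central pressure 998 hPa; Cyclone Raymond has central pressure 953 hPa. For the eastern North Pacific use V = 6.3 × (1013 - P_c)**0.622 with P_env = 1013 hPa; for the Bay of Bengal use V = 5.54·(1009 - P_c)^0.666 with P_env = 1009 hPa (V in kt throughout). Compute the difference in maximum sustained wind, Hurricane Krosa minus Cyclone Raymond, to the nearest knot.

Hurricane Krosa: ΔP = 15; V ≈ 6.3 × 15^0.622 ≈ 33.95 kt.
Cyclone Raymond: ΔP = 56; V ≈ 5.54 × 56^0.666 ≈ 80.87 kt.
Difference ≈ 33.95 − 80.87 = -46.92 → -47 kt.

-47 kt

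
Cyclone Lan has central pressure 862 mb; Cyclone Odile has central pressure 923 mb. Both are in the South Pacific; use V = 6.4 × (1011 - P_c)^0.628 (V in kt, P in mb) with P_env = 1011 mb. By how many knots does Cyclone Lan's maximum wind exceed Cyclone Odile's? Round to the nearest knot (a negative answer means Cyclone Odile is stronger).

Cyclone Lan: ΔP = 149; V ≈ 6.4 × 149^0.628 ≈ 148.23 kt.
Cyclone Odile: ΔP = 88; V ≈ 6.4 × 88^0.628 ≈ 106.49 kt.
Difference ≈ 148.23 − 106.49 = 41.74 → 42 kt.

42 kt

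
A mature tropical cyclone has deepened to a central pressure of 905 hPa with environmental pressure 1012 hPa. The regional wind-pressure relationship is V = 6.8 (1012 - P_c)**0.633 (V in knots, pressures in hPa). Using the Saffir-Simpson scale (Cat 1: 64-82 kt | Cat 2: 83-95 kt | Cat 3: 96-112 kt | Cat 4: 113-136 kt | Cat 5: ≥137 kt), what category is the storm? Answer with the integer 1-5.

ΔP = 1012 − 905 = 107 hPa.
V ≈ 6.8 × 107^0.633 = 6.8 × 19.26 ≈ 131 kt.
131 kt falls in the Category 4 band.

4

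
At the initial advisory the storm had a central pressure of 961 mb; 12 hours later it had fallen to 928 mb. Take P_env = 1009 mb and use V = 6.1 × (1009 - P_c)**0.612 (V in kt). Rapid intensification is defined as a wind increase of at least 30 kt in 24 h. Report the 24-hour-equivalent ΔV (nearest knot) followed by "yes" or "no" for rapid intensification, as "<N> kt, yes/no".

V₁: ΔP = 48, V ≈ 6.1 × 48^0.612 ≈ 65.20 kt.
V₂: ΔP = 81, V ≈ 6.1 × 81^0.612 ≈ 89.81 kt.
ΔV over 12 h = 24.61 kt → 24 h equivalent = 24.61 × 24/12 ≈ 49.22 kt.
49 kt ≥ 30 kt ⇒ rapid intensification.

49 kt, yes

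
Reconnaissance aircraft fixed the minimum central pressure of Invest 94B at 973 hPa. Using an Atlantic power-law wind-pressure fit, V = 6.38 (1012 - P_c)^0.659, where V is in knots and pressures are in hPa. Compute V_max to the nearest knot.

ΔP = 1012 − 973 = 39 hPa.
39^0.659 ≈ 11.182.
V ≈ 6.38 × 11.182 ≈ 71.3 kt.

71 kt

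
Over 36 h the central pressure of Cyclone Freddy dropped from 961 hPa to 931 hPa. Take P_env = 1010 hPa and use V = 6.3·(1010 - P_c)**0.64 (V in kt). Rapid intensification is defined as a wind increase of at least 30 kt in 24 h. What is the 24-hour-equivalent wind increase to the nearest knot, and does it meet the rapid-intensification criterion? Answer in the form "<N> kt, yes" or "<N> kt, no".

18 kt, no

V₁: ΔP = 49, V ≈ 6.3 × 49^0.64 ≈ 76.04 kt.
V₂: ΔP = 79, V ≈ 6.3 × 79^0.64 ≈ 103.23 kt.
ΔV over 36 h = 27.19 kt → 24 h equivalent = 27.19 × 24/36 ≈ 18.13 kt.
18 kt < 30 kt ⇒ not rapid intensification.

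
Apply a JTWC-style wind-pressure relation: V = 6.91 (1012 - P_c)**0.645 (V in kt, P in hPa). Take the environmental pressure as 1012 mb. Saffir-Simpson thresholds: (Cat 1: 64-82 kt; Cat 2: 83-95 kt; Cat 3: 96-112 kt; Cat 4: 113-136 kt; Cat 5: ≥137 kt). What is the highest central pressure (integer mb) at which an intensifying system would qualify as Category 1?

980 mb

Category 1 begins at V = 64 kt.
Required ΔP = (64/6.91)^(1/0.645) = 9.262^1.550 ≈ 31.53 mb.
P_c ≤ 1012 − 31.53 = 980.47, so the highest integer P_c is 980 mb.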